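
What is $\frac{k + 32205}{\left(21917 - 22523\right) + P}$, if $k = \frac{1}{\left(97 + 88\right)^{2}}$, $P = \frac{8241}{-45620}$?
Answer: $- \frac{10056619933624}{189291363045} \approx -53.128$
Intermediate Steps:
$P = - \frac{8241}{45620}$ ($P = 8241 \left(- \frac{1}{45620}\right) = - \frac{8241}{45620} \approx -0.18064$)
$k = \frac{1}{34225}$ ($k = \frac{1}{185^{2}} = \frac{1}{34225} \approx 2.9218 \cdot 10^{-5}$)
$\frac{k + 32205}{\left(21917 - 22523\right) + P} = \frac{\frac{1}{34225} + 32205}{\left(21917 - 22523\right) - \frac{8241}{45620}} = \frac{1102216126}{34225 \left(-606 - \frac{8241}{45620}\right)} = \frac{1102216126}{34225 \left(- \frac{27653961}{45620}\right)} = \frac{1102216126}{34225} \left(- \frac{45620}{27653961}\right) = - \frac{10056619933624}{189291363045}$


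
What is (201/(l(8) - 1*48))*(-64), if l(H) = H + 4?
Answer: 1072/3 ≈ 357.33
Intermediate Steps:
l(H) = 4 + H
(201/(l(8) - 1*48))*(-64) = (201/((4 + 8) - 1*48))*(-64) = (201/(12 - 48))*(-64) = (201/(-36))*(-64) = (201*(-1/36))*(-64) = -67/12*(-64) = 1072/3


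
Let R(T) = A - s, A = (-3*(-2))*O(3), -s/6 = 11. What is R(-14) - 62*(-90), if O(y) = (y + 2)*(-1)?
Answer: 5616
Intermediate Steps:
s = -66 (s = -6*11 = -66)
O(y) = -2 - y (O(y) = (2 + y)*(-1) = -2 - y)
A = -30 (A = (-3*(-2))*(-2 - 1*3) = 6*(-2 - 3) = 6*(-5) = -30)
R(T) = 36 (R(T) = -30 - 1*(-66) = -30 + 66 = 36)
R(-14) - 62*(-90) = 36 - 62*(-90) = 36 + 5580 = 5616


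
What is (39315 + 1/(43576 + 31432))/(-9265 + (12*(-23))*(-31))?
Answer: -2948939521/53180672 ≈ -55.451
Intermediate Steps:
(39315 + 1/(43576 + 31432))/(-9265 + (12*(-23))*(-31)) = (39315 + 1/75008)/(-9265 - 276*(-31)) = (39315 + 1/75008)/(-9265 + 8556) = (2948939521/75008)/(-709) = (2948939521/75008)*(-1/709) = -2948939521/53180672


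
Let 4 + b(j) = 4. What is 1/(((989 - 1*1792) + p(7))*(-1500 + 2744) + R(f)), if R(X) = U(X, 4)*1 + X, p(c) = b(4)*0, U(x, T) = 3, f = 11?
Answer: -1/998918 ≈ -1.0011e-6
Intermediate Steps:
b(j) = 0 (b(j) = -4 + 4 = 0)
p(c) = 0 (p(c) = 0*0 = 0)
R(X) = 3 + X (R(X) = 3*1 + X = 3 + X)
1/(((989 - 1*1792) + p(7))*(-1500 + 2744) + R(f)) = 1/(((989 - 1*1792) + 0)*(-1500 + 2744) + (3 + 11)) = 1/(((989 - 1792) + 0)*1244 + 14) = 1/((-803 + 0)*1244 + 14) = 1/(-803*1244 + 14) = 1/(-998932 + 14) = 1/(-998918) = -1/998918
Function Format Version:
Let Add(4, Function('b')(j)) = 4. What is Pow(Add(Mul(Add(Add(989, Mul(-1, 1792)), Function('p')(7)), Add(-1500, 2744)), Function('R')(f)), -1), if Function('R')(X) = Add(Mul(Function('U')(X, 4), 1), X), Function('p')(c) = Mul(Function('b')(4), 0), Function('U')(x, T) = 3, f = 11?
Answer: Rational(-1, 998918) ≈ -1.0011e-6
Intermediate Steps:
Function('b')(j) = 0 (Function('b')(j) = Add(-4, 4) = 0)
Function('p')(c) = 0 (Function('p')(c) = Mul(0, 0) = 0)
Function('R')(X) = Add(3, X) (Function('R')(X) = Add(Mul(3, 1), X) = Add(3, X))
Pow(Add(Mul(Add(Add(989, Mul(-1, 1792)), Function('p')(7)), Add(-1500, 2744)), Function('R')(f)), -1) = Pow(Add(Mul(Add(Add(989, Mul(-1, 1792)), 0), Add(-1500, 2744)), Add(3, 11)), -1) = Pow(Add(Mul(Add(Add(989, -1792), 0), 1244), 14), -1) = Pow(Add(Mul(Add(-803, 0), 1244), 14), -1) = Pow(Add(Mul(-803, 1244), 14), -1) = Pow(Add(-998932, 14), -1) = Pow(-998918, -1) = Rational(-1, 998918)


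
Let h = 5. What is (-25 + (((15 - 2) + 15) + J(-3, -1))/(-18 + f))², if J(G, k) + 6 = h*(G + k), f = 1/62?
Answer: 783944001/1243225 ≈ 630.57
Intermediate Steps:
f = 1/62 ≈ 0.016129
J(G, k) = -6 + 5*G + 5*k (J(G, k) = -6 + 5*(G + k) = -6 + (5*G + 5*k) = -6 + 5*G + 5*k)
(-25 + (((15 - 2) + 15) + J(-3, -1))/(-18 + f))² = (-25 + (((15 - 2) + 15) + (-6 + 5*(-3) + 5*(-1)))/(-18 + 1/62))² = (-25 + ((13 + 15) + (-6 - 15 - 5))/(-1115/62))² = (-25 + (28 - 26)*(-62/1115))² = (-25 + 2*(-62/1115))² = (-25 - 124/1115)² = (-27999/1115)² = 783944001/1243225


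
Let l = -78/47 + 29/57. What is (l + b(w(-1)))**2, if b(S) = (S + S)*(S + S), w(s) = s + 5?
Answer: 28349467129/7177041 ≈ 3950.0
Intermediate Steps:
w(s) = 5 + s
b(S) = 4*S**2 (b(S) = (2*S)*(2*S) = 4*S**2)
l = -3083/2679 (l = -78*1/47 + 29*(1/57) = -78/47 + 29/57 = -3083/2679 ≈ -1.1508)
(l + b(w(-1)))**2 = (-3083/2679 + 4*(5 - 1)**2)**2 = (-3083/2679 + 4*4**2)**2 = (-3083/2679 + 4*16)**2 = (-3083/2679 + 64)**2 = (168373/2679)**2 = 28349467129/7177041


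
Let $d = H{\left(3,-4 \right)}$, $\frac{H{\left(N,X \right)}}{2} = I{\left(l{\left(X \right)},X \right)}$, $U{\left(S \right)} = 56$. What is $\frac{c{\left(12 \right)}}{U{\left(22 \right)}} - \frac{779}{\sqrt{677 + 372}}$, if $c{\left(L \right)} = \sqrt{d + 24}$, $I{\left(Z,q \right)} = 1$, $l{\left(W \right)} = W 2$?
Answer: $- \frac{779 \sqrt{1049}}{1049} + \frac{\sqrt{26}}{56} \approx -23.961$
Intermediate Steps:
$l{\left(W \right)} = 2 W$
$H{\left(N,X \right)} = 2$ ($H{\left(N,X \right)} = 2 \cdot 1 = 2$)
$d = 2$
$c{\left(L \right)} = \sqrt{26}$ ($c{\left(L \right)} = \sqrt{2 + 24} = \sqrt{26}$)
$\frac{c{\left(12 \right)}}{U{\left(22 \right)}} - \frac{779}{\sqrt{677 + 372}} = \frac{\sqrt{26}}{56} - \frac{779}{\sqrt{677 + 372}} = \sqrt{26} \cdot \frac{1}{56} - \frac{779}{\sqrt{1049}} = \frac{\sqrt{26}}{56} - 779 \frac{\sqrt{1049}}{1049} = \frac{\sqrt{26}}{56} - \frac{779 \sqrt{1049}}{1049} = - \frac{779 \sqrt{1049}}{1049} + \frac{\sqrt{26}}{56}$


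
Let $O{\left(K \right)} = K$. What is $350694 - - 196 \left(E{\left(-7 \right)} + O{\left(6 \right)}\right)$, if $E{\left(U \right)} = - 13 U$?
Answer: $369706$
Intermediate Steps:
$350694 - - 196 \left(E{\left(-7 \right)} + O{\left(6 \right)}\right) = 350694 - - 196 \left(\left(-13\right) \left(-7\right) + 6\right) = 350694 - - 196 \left(91 + 6\right) = 350694 - \left(-196\right) 97 = 350694 - -19012 = 350694 + 19012 = 369706$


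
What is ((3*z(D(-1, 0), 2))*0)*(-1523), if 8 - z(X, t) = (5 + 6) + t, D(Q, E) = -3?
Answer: 0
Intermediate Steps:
z(X, t) = -3 - t (z(X, t) = 8 - ((5 + 6) + t) = 8 - (11 + t) = 8 + (-11 - t) = -3 - t)
((3*z(D(-1, 0), 2))*0)*(-1523) = ((3*(-3 - 1*2))*0)*(-1523) = ((3*(-3 - 2))*0)*(-1523) = ((3*(-5))*0)*(-1523) = -15*0*(-1523) = 0*(-1523) = 0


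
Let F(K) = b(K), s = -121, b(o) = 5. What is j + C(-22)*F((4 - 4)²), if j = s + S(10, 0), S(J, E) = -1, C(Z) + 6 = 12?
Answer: -92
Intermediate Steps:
C(Z) = 6 (C(Z) = -6 + 12 = 6)
F(K) = 5
j = -122 (j = -121 - 1 = -122)
j + C(-22)*F((4 - 4)²) = -122 + 6*5 = -122 + 30 = -92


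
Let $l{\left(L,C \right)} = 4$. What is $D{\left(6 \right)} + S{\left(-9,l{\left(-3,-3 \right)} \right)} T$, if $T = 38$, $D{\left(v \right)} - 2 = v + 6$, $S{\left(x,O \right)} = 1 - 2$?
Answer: $-24$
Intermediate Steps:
$S{\left(x,O \right)} = -1$ ($S{\left(x,O \right)} = 1 - 2 = -1$)
$D{\left(v \right)} = 8 + v$ ($D{\left(v \right)} = 2 + \left(v + 6\right) = 2 + \left(6 + v\right) = 8 + v$)
$D{\left(6 \right)} + S{\left(-9,l{\left(-3,-3 \right)} \right)} T = \left(8 + 6\right) - 38 = 14 - 38 = -24$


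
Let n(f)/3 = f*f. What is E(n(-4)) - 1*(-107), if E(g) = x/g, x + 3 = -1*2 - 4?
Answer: 1709/16 ≈ 106.81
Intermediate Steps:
x = -9 (x = -3 + (-1*2 - 4) = -3 + (-2 - 4) = -3 - 6 = -9)
n(f) = 3*f**2 (n(f) = 3*(f*f) = 3*f**2)
E(g) = -9/g
E(n(-4)) - 1*(-107) = -9/(3*(-4)**2) - 1*(-107) = -9/(3*16) + 107 = -9/48 + 107 = -9*1/48 + 107 = -3/16 + 107 = 1709/16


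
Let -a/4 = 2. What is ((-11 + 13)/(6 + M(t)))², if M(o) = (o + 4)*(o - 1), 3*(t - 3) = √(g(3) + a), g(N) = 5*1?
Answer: -18*I/(-1619*I + 531*√3) ≈ 0.0084054 - 0.0047749*I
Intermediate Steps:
g(N) = 5
a = -8 (a = -4*2 = -8)
t = 3 + I*√3/3 (t = 3 + √(5 - 8)/3 = 3 + √(-3)/3 = 3 + (I*√3)/3 = 3 + I*√3/3 ≈ 3.0 + 0.57735*I)
M(o) = (-1 + o)*(4 + o) (M(o) = (4 + o)*(-1 + o) = (-1 + o)*(4 + o))
((-11 + 13)/(6 + M(t)))² = ((-11 + 13)/(6 + (-4 + (3 + I*√3/3)² + 3*(3 + I*√3/3))))² = (2/(6 + (-4 + (3 + I*√3/3)² + (9 + I*√3))))² = (2/(6 + (5 + (3 + I*√3/3)² + I*√3)))² = (2/(11 + (3 + I*√3/3)² + I*√3))² = 4/(11 + (3 + I*√3/3)² + I*√3)²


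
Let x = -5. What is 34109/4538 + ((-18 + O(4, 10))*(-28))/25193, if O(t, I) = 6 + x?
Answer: 123066875/16332262 ≈ 7.5352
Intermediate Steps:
O(t, I) = 1 (O(t, I) = 6 - 5 = 1)
34109/4538 + ((-18 + O(4, 10))*(-28))/25193 = 34109/4538 + ((-18 + 1)*(-28))/25193 = 34109*(1/4538) - 17*(-28)*(1/25193) = 34109/4538 + 476*(1/25193) = 34109/4538 + 68/3599 = 123066875/16332262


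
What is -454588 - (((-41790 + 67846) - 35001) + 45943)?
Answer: -491586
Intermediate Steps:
-454588 - (((-41790 + 67846) - 35001) + 45943) = -454588 - ((26056 - 35001) + 45943) = -454588 - (-8945 + 45943) = -454588 - 1*36998 = -454588 - 36998 = -491586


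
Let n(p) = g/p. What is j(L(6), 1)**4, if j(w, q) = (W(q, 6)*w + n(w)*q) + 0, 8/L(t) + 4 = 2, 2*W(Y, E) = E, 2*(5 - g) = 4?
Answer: 6765201/256 ≈ 26427.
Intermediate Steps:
g = 3 (g = 5 - 1/2*4 = 5 - 2 = 3)
W(Y, E) = E/2
L(t) = -4 (L(t) = 8/(-4 + 2) = 8/(-2) = 8*(-1/2) = -4)
n(p) = 3/p
j(w, q) = 3*w + 3*q/w (j(w, q) = (((1/2)*6)*w + (3/w)*q) + 0 = (3*w + 3*q/w) + 0 = 3*w + 3*q/w)
j(L(6), 1)**4 = (3*(-4) + 3*1/(-4))**4 = (-12 + 3*1*(-1/4))**4 = (-12 - 3/4)**4 = (-51/4)**4 = 6765201/256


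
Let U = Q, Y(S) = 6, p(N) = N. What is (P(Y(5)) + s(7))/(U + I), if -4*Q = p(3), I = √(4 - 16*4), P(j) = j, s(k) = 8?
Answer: -56/323 - 448*I*√15/969 ≈ -0.17337 - 1.7906*I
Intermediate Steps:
I = 2*I*√15 (I = √(4 - 64) = √(-60) = 2*I*√15 ≈ 7.746*I)
Q = -¾ (Q = -¼*3 = -¾ ≈ -0.75000)
U = -¾ ≈ -0.75000
(P(Y(5)) + s(7))/(U + I) = (6 + 8)/(-¾ + 2*I*√15) = 14/(-¾ + 2*I*√15)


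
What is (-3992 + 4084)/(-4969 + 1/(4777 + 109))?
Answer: -449512/24278533 ≈ -0.018515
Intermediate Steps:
(-3992 + 4084)/(-4969 + 1/(4777 + 109)) = 92/(-4969 + 1/4886) = 92/(-24278533/4886) = 92*(-4886/24278533) = -449512/24278533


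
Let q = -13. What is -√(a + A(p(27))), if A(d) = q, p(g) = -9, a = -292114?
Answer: -I*√292127 ≈ -540.49*I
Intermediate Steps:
A(d) = -13
-√(a + A(p(27))) = -√(-292114 - 13) = -√(-292127) = -I*√292127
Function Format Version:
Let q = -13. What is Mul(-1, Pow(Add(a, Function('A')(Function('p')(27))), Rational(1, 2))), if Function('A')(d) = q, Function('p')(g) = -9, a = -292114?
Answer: Mul(-1, I, Pow(292127, Rational(1, 2))) ≈ Mul(-540.49, I)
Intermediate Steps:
Function('A')(d) = -13
Mul(-1, Pow(Add(a, Function('A')(Function('p')(27))), Rational(1, 2))) = Mul(-1, Pow(Add(-292114, -13), Rational(1, 2))) = Mul(-1, Pow(-292127, Rational(1, 2))) = Mul(-1, Mul(I, Pow(292127, Rational(1, 2)))) = Mul(-1, I, Pow(292127, Rational(1, 2)))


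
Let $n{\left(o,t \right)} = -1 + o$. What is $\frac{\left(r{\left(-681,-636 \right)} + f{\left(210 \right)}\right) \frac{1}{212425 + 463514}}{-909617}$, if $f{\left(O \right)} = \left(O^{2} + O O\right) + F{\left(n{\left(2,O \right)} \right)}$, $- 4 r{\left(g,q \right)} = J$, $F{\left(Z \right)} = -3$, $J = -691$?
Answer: $- \frac{353479}{2459382421452} \approx -1.4373 \cdot 10^{-7}$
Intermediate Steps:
$r{\left(g,q \right)} = \frac{691}{4}$ ($r{\left(g,q \right)} = \left(- \frac{1}{4}\right) \left(-691\right) = \frac{691}{4}$)
$f{\left(O \right)} = -3 + 2 O^{2}$ ($f{\left(O \right)} = \left(O^{2} + O O\right) - 3 = \left(O^{2} + O^{2}\right) - 3 = 2 O^{2} - 3 = -3 + 2 O^{2}$)
$\frac{\left(r{\left(-681,-636 \right)} + f{\left(210 \right)}\right) \frac{1}{212425 + 463514}}{-909617} = \frac{\left(\frac{691}{4} - \left(3 - 2 \cdot 210^{2}\right)\right) \frac{1}{212425 + 463514}}{-909617} = \frac{\frac{691}{4} + \left(-3 + 2 \cdot 44100\right)}{675939} \left(- \frac{1}{909617}\right) = \left(\frac{691}{4} + \left(-3 + 88200\right)\right) \frac{1}{675939} \left(- \frac{1}{909617}\right) = \left(\frac{691}{4} + 88197\right) \frac{1}{675939} \left(- \frac{1}{909617}\right) = \frac{353479}{4} \cdot \frac{1}{675939} \left(- \frac{1}{909617}\right) = \frac{353479}{2703756} \left(- \frac{1}{909617}\right) = - \frac{353479}{2459382421452}$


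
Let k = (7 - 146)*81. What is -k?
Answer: 11259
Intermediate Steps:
k = -11259 (k = -139*81 = -11259)
-k = -1*(-11259) = 11259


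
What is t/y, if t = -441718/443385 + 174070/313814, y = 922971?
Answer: -30718632751/64211286473889345 ≈ -4.7840e-7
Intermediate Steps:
t = -30718632751/69570210195 (t = -441718*1/443385 + 174070*(1/313814) = -441718/443385 + 87035/156907 = -30718632751/69570210195 ≈ -0.44155)
t/y = -30718632751/69570210195/922971 = -30718632751/69570210195*1/922971 = -30718632751/64211286473889345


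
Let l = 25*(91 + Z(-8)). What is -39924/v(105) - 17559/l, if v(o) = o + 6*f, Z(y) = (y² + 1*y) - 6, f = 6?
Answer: -338553/1175 ≈ -288.13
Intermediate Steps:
Z(y) = -6 + y + y² (Z(y) = (y² + y) - 6 = (y + y²) - 6 = -6 + y + y²)
l = 3525 (l = 25*(91 + (-6 - 8 + (-8)²)) = 25*(91 + (-6 - 8 + 64)) = 25*(91 + 50) = 25*141 = 3525)
v(o) = 36 + o (v(o) = o + 6*6 = o + 36 = 36 + o)
-39924/v(105) - 17559/l = -39924/(36 + 105) - 17559/3525 = -39924/141 - 17559*1/3525 = -39924*1/141 - 5853/1175 = -13308/47 - 5853/1175 = -338553/1175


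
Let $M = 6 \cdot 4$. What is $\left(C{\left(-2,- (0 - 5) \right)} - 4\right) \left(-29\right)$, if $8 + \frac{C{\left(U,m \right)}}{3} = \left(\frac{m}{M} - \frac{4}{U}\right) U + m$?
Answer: $\frac{3045}{4} \approx 761.25$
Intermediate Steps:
$M = 24$
$C{\left(U,m \right)} = -24 + 3 m + 3 U \left(- \frac{4}{U} + \frac{m}{24}\right)$ ($C{\left(U,m \right)} = -24 + 3 \left(\left(\frac{m}{24} - \frac{4}{U}\right) U + m\right) = -24 + 3 \left(\left(- \frac{4}{U} + \frac{m}{24}\right) U + m\right) = -24 + 3 \left(U \left(- \frac{4}{U} + \frac{m}{24}\right) + m\right) = -24 + 3 \left(m + U \left(- \frac{4}{U} + \frac{m}{24}\right)\right) = -24 + \left(3 m + 3 U \left(- \frac{4}{U} + \frac{m}{24}\right)\right) = -24 + 3 m + 3 U \left(- \frac{4}{U} + \frac{m}{24}\right)$)
$\left(C{\left(-2,- (0 - 5) \right)} - 4\right) \left(-29\right) = \left(\left(-36 + 3 \left(- (0 - 5)\right) + \frac{1}{8} \left(-2\right) \left(- (0 - 5)\right)\right) - 4\right) \left(-29\right) = \left(\left(-36 + 3 \left(\left(-1\right) \left(-5\right)\right) + \frac{1}{8} \left(-2\right) \left(\left(-1\right) \left(-5\right)\right)\right) - 4\right) \left(-29\right) = \left(\left(-36 + 3 \cdot 5 + \frac{1}{8} \left(-2\right) 5\right) - 4\right) \left(-29\right) = \left(\left(-36 + 15 - \frac{5}{4}\right) - 4\right) \left(-29\right) = \left(- \frac{89}{4} - 4\right) \left(-29\right) = \left(- \frac{105}{4}\right) \left(-29\right) = \frac{3045}{4}$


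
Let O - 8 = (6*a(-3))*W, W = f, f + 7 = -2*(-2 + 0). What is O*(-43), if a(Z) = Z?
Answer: -2666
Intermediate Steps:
f = -3 (f = -7 - 2*(-2 + 0) = -7 - 2*(-2) = -7 + 4 = -3)
W = -3
O = 62 (O = 8 + (6*(-3))*(-3) = 8 - 18*(-3) = 8 + 54 = 62)
O*(-43) = 62*(-43) = -2666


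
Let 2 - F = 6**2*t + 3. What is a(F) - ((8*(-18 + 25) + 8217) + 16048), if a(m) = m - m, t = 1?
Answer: -24321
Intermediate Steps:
F = -37 (F = 2 - (6**2*1 + 3) = 2 - (36*1 + 3) = 2 - (36 + 3) = 2 - 1*39 = 2 - 39 = -37)
a(m) = 0
a(F) - ((8*(-18 + 25) + 8217) + 16048) = 0 - ((8*(-18 + 25) + 8217) + 16048) = 0 - ((8*7 + 8217) + 16048) = 0 - ((56 + 8217) + 16048) = 0 - (8273 + 16048) = 0 - 1*24321 = 0 - 24321 = -24321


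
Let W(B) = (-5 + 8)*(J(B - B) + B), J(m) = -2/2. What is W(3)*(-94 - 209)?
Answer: -1818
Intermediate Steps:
J(m) = -1 (J(m) = -2*1/2 = -1)
W(B) = -3 + 3*B (W(B) = (-5 + 8)*(-1 + B) = 3*(-1 + B) = -3 + 3*B)
W(3)*(-94 - 209) = (-3 + 3*3)*(-94 - 209) = (-3 + 9)*(-303) = 6*(-303) = -1818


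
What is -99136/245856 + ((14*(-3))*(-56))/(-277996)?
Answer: -219825506/533960817 ≈ -0.41169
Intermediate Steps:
-99136/245856 + ((14*(-3))*(-56))/(-277996) = -99136*1/245856 - 42*(-56)*(-1/277996) = -3098/7683 + 2352*(-1/277996) = -3098/7683 - 588/69499 = -219825506/533960817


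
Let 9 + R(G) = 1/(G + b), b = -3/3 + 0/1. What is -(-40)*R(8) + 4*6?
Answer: -2312/7 ≈ -330.29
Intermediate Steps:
b = -1 (b = -3*⅓ + 0*1 = -1 + 0 = -1)
R(G) = -9 + 1/(-1 + G) (R(G) = -9 + 1/(G - 1) = -9 + 1/(-1 + G))
-(-40)*R(8) + 4*6 = -(-40)*(10 - 9*8)/(-1 + 8) + 4*6 = -(-40)*(10 - 72)/7 + 24 = -(-40)*(⅐)*(-62) + 24 = -(-40)*(-62)/7 + 24 = -40*62/7 + 24 = -2480/7 + 24 = -2312/7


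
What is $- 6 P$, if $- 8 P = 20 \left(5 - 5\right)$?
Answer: $0$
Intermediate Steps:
$P = 0$ ($P = - \frac{20 \left(5 - 5\right)}{8} = - \frac{20 \cdot 0}{8} = \left(- \frac{1}{8}\right) 0 = 0$)
$- 6 P = \left(-6\right) 0 = 0$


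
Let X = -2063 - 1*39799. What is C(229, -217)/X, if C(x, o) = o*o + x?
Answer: -23659/20931 ≈ -1.1303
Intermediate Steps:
X = -41862 (X = -2063 - 39799 = -41862)
C(x, o) = x + o**2 (C(x, o) = o**2 + x = x + o**2)
C(229, -217)/X = (229 + (-217)**2)/(-41862) = (229 + 47089)*(-1/41862) = 47318*(-1/41862) = -23659/20931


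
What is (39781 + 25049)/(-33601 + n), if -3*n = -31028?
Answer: -38898/13955 ≈ -2.7874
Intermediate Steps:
n = 31028/3 (n = -⅓*(-31028) = 31028/3 ≈ 10343.)
(39781 + 25049)/(-33601 + n) = (39781 + 25049)/(-33601 + 31028/3) = 64830/(-69775/3) = 64830*(-3/69775) = -38898/13955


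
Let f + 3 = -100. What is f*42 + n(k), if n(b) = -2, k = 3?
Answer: -4328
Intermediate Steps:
f = -103 (f = -3 - 100 = -103)
f*42 + n(k) = -103*42 - 2 = -4326 - 2 = -4328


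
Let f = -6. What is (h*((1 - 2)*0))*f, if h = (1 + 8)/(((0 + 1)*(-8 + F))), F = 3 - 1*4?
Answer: 0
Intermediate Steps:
F = -1 (F = 3 - 4 = -1)
h = -1 (h = (1 + 8)/(((0 + 1)*(-8 - 1))) = 9/((1*(-9))) = 9/(-9) = 9*(-⅑) = -1)
(h*((1 - 2)*0))*f = -(1 - 2)*0*(-6) = -(-1)*0*(-6) = -1*0*(-6) = 0*(-6) = 0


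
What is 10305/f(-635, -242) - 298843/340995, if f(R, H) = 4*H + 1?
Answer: -3802934656/329742165 ≈ -11.533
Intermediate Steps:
f(R, H) = 1 + 4*H
10305/f(-635, -242) - 298843/340995 = 10305/(1 + 4*(-242)) - 298843/340995 = 10305/(1 - 968) - 298843*1/340995 = 10305/(-967) - 298843/340995 = 10305*(-1/967) - 298843/340995 = -10305/967 - 298843/340995 = -3802934656/329742165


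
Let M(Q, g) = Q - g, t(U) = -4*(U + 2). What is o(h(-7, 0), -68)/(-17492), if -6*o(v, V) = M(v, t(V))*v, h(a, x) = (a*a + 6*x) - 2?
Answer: -10199/104952 ≈ -0.097178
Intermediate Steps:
h(a, x) = -2 + a² + 6*x (h(a, x) = (a² + 6*x) - 2 = -2 + a² + 6*x)
t(U) = -8 - 4*U (t(U) = -4*(2 + U) = -8 - 4*U)
o(v, V) = -v*(8 + v + 4*V)/6 (o(v, V) = -(v - (-8 - 4*V))*v/6 = -(v + (8 + 4*V))*v/6 = -(8 + v + 4*V)*v/6 = -v*(8 + v + 4*V)/6)
o(h(-7, 0), -68)/(-17492) = -(-2 + (-7)² + 6*0)*(8 + (-2 + (-7)² + 6*0) + 4*(-68))/6/(-17492) = -(-2 + 49 + 0)*(8 + (-2 + 49 + 0) - 272)/6*(-1/17492) = -⅙*47*(8 + 47 - 272)*(-1/17492) = -⅙*47*(-217)*(-1/17492) = (10199/6)*(-1/17492) = -10199/104952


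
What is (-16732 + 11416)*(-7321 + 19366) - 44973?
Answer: -64076193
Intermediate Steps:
(-16732 + 11416)*(-7321 + 19366) - 44973 = -5316*12045 - 44973 = -64031220 - 44973 = -64076193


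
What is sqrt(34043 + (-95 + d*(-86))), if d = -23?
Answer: sqrt(35926) ≈ 189.54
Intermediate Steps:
sqrt(34043 + (-95 + d*(-86))) = sqrt(34043 + (-95 - 23*(-86))) = sqrt(34043 + (-95 + 1978)) = sqrt(34043 + 1883) = sqrt(35926)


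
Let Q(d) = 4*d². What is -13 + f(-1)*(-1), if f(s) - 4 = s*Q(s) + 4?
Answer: -17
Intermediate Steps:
f(s) = 8 + 4*s³ (f(s) = 4 + (s*(4*s²) + 4) = 4 + (4*s³ + 4) = 4 + (4 + 4*s³) = 8 + 4*s³)
-13 + f(-1)*(-1) = -13 + (8 + 4*(-1)³)*(-1) = -13 + (8 + 4*(-1))*(-1) = -13 + (8 - 4)*(-1) = -13 + 4*(-1) = -13 - 4 = -17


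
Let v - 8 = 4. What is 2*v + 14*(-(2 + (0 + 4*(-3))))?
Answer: 164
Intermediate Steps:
v = 12 (v = 8 + 4 = 12)
2*v + 14*(-(2 + (0 + 4*(-3)))) = 2*12 + 14*(-(2 + (0 + 4*(-3)))) = 24 + 14*(-(2 + (0 - 12))) = 24 + 14*(-(2 - 12)) = 24 + 14*(-1*(-10)) = 24 + 14*10 = 24 + 140 = 164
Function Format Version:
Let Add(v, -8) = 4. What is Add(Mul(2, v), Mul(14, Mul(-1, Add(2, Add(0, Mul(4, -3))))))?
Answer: 164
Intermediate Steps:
v = 12 (v = Add(8, 4) = 12)
Add(Mul(2, v), Mul(14, Mul(-1, Add(2, Add(0, Mul(4, -3)))))) = Add(Mul(2, 12), Mul(14, Mul(-1, Add(2, Add(0, Mul(4, -3)))))) = Add(24, Mul(14, Mul(-1, Add(2, Add(0, -12))))) = Add(24, Mul(14, Mul(-1, Add(2, -12)))) = Add(24, Mul(14, Mul(-1, -10))) = Add(24, Mul(14, 10)) = Add(24, 140) = 164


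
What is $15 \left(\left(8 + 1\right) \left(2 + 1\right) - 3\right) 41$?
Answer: $14760$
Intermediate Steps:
$15 \left(\left(8 + 1\right) \left(2 + 1\right) - 3\right) 41 = 15 \left(9 \cdot 3 - 3\right) 41 = 15 \left(27 - 3\right) 41 = 15 \cdot 24 \cdot 41 = 360 \cdot 41 = 14760$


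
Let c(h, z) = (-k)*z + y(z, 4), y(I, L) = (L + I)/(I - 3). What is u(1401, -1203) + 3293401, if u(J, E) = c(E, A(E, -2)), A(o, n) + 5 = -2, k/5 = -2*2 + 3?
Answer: 32933663/10 ≈ 3.2934e+6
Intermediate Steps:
k = -5 (k = 5*(-2*2 + 3) = 5*(-4 + 3) = 5*(-1) = -5)
A(o, n) = -7 (A(o, n) = -5 - 2 = -7)
y(I, L) = (I + L)/(-3 + I)
c(h, z) = 5*z + (4 + z)/(-3 + z) (c(h, z) = (-1*(-5))*z + (z + 4)/(-3 + z) = 5*z + (4 + z)/(-3 + z))
u(J, E) = -347/10 (u(J, E) = (4 - 7 + 5*(-7)*(-3 - 7))/(-3 - 7) = (4 - 7 + 5*(-7)*(-10))/(-10) = -(4 - 7 + 350)/10 = -⅒*347 = -347/10)
u(1401, -1203) + 3293401 = -347/10 + 3293401 = 32933663/10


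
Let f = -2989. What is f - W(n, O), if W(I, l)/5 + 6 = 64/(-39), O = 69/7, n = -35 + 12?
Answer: -115081/39 ≈ -2950.8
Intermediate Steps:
n = -23
O = 69/7 (O = 69*(⅐) = 69/7 ≈ 9.8571)
W(I, l) = -1490/39 (W(I, l) = -30 + 5*(64/(-39)) = -30 + 5*(64*(-1/39)) = -30 + 5*(-64/39) = -30 - 320/39 = -1490/39)
f - W(n, O) = -2989 - 1*(-1490/39) = -2989 + 1490/39 = -115081/39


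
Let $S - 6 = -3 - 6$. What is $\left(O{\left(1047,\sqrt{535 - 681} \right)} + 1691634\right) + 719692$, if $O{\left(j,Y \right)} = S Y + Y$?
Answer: $2411326 - 2 i \sqrt{146} \approx 2.4113 \cdot 10^{6} - 24.166 i$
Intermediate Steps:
$S = -3$ ($S = 6 - 9 = -3$)
$O{\left(j,Y \right)} = - 2 Y$ ($O{\left(j,Y \right)} = - 3 Y + Y = - 2 Y$)
$\left(O{\left(1047,\sqrt{535 - 681} \right)} + 1691634\right) + 719692 = \left(- 2 \sqrt{535 - 681} + 1691634\right) + 719692 = \left(- 2 \sqrt{-146} + 1691634\right) + 719692 = \left(- 2 i \sqrt{146} + 1691634\right) + 719692 = \left(1691634 - 2 i \sqrt{146}\right) + 719692 = 2411326 - 2 i \sqrt{146}$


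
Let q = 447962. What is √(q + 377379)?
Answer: 11*√6821 ≈ 908.48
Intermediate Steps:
√(q + 377379) = √(447962 + 377379) = √825341 = 11*√6821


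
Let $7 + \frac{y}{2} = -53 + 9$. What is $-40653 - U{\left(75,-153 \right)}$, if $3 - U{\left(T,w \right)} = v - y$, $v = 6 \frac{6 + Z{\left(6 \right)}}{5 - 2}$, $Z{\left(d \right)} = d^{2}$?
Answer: $-40470$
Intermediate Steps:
$y = -102$ ($y = -14 + 2 \left(-53 + 9\right) = -14 + 2 \left(-44\right) = -14 - 88 = -102$)
$v = 84$ ($v = 6 \frac{6 + 6^{2}}{5 - 2} = 6 \frac{6 + 36}{3} = 6 \cdot 42 \cdot \frac{1}{3} = 6 \cdot 14 = 84$)
$U{\left(T,w \right)} = -183$ ($U{\left(T,w \right)} = 3 - \left(84 - -102\right) = 3 - \left(84 + 102\right) = 3 - 186 = -183$)
$-40653 - U{\left(75,-153 \right)} = -40653 - -183 = -40653 + 183 = -40470$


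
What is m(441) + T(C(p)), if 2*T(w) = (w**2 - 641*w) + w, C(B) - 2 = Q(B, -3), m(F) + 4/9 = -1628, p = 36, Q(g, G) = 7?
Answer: -80423/18 ≈ -4467.9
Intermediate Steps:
m(F) = -14656/9 (m(F) = -4/9 - 1628 = -14656/9)
C(B) = 9 (C(B) = 2 + 7 = 9)
T(w) = w**2/2 - 320*w (T(w) = ((w**2 - 641*w) + w)/2 = (w**2 - 640*w)/2 = w**2/2 - 320*w)
m(441) + T(C(p)) = -14656/9 + (1/2)*9*(-640 + 9) = -14656/9 + (1/2)*9*(-631) = -14656/9 - 5679/2 = -80423/18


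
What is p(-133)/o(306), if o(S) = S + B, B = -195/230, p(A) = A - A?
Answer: 0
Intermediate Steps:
p(A) = 0
B = -39/46 (B = -195*1/230 = -39/46 ≈ -0.84783)
o(S) = -39/46 + S (o(S) = S - 39/46 = -39/46 + S)
p(-133)/o(306) = 0/(-39/46 + 306) = 0/(14037/46) = 0*(46/14037) = 0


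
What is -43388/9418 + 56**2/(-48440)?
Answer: -19029014/4073285 ≈ -4.6717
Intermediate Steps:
-43388/9418 + 56**2/(-48440) = -43388*1/9418 + 3136*(-1/48440) = -21694/4709 - 56/865 = -19029014/4073285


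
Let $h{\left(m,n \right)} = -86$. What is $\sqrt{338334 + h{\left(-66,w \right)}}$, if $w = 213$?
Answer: $2 \sqrt{84562} \approx 581.59$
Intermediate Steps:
$\sqrt{338334 + h{\left(-66,w \right)}} = \sqrt{338334 - 86} = \sqrt{338248} = 2 \sqrt{84562}$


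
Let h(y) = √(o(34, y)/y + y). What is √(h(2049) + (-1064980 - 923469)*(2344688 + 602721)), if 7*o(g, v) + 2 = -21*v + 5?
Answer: √(-133965308746649311001 + 4781*√46767392987)/4781 ≈ 2.4209e+6*I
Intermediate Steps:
o(g, v) = 3/7 - 3*v (o(g, v) = -2/7 + (-21*v + 5)/7 = -2/7 + (5 - 21*v)/7 = -2/7 + (5/7 - 3*v) = 3/7 - 3*v)
h(y) = √(y + (3/7 - 3*y)/y) (h(y) = √((3/7 - 3*y)/y + y) = √(y + (3/7 - 3*y)/y))
√(h(2049) + (-1064980 - 923469)*(2344688 + 602721)) = √(√(-147 + 21/2049 + 49*2049)/7 + (-1064980 - 923469)*(2344688 + 602721)) = √(√(-147 + 21*(1/2049) + 100401)/7 - 1988449*2947409) = √(√(-147 + 7/683 + 100401)/7 - 5860772478641) = √(√(68473489/683)/7 - 5860772478641) = √((√46767392987/683)/7 - 5860772478641) = √(√46767392987/4781 - 5860772478641) = √(-5860772478641 + √46767392987/4781)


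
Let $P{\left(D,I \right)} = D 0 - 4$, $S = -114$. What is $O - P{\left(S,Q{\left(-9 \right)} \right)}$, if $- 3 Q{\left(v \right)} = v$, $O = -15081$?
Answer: $-15077$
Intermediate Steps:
$Q{\left(v \right)} = - \frac{v}{3}$
$P{\left(D,I \right)} = -4$ ($P{\left(D,I \right)} = 0 - 4 = -4$)
$O - P{\left(S,Q{\left(-9 \right)} \right)} = -15081 - -4 = -15081 + 4 = -15077$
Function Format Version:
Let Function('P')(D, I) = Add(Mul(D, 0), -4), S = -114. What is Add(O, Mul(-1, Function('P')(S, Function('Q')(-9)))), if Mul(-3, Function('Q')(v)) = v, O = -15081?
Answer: -15077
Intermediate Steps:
Function('Q')(v) = Mul(Rational(-1, 3), v)
Function('P')(D, I) = -4 (Function('P')(D, I) = Add(0, -4) = -4)
Add(O, Mul(-1, Function('P')(S, Function('Q')(-9)))) = Add(-15081, Mul(-1, -4)) = Add(-15081, 4) = -15077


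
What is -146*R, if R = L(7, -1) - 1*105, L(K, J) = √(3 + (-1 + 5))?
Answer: 15330 - 146*√7 ≈ 14944.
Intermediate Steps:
L(K, J) = √7 (L(K, J) = √(3 + 4) = √7)
R = -105 + √7 (R = √7 - 1*105 = √7 - 105 = -105 + √7 ≈ -102.35)
-146*R = -146*(-105 + √7) = 15330 - 146*√7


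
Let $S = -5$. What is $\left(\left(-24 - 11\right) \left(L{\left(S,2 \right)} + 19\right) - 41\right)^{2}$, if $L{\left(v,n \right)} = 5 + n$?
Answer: $904401$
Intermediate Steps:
$\left(\left(-24 - 11\right) \left(L{\left(S,2 \right)} + 19\right) - 41\right)^{2} = \left(\left(-24 - 11\right) \left(\left(5 + 2\right) + 19\right) - 41\right)^{2} = \left(- 35 \left(7 + 19\right) - 41\right)^{2} = \left(\left(-35\right) 26 - 41\right)^{2} = \left(-910 - 41\right)^{2} = \left(-951\right)^{2} = 904401$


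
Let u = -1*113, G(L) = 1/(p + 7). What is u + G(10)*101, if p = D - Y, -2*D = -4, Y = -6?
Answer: -1594/15 ≈ -106.27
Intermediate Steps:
D = 2 (D = -½*(-4) = 2)
p = 8 (p = 2 - 1*(-6) = 2 + 6 = 8)
G(L) = 1/15 (G(L) = 1/(8 + 7) = 1/15)
u = -113
u + G(10)*101 = -113 + (1/15)*101 = -113 + 101/15 = -1594/15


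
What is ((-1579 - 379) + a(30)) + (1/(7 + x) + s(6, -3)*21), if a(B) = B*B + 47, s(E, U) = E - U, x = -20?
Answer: -10687/13 ≈ -822.08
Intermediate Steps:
a(B) = 47 + B² (a(B) = B² + 47 = 47 + B²)
((-1579 - 379) + a(30)) + (1/(7 + x) + s(6, -3)*21) = ((-1579 - 379) + (47 + 30²)) + (1/(7 - 20) + (6 - 1*(-3))*21) = (-1958 + (47 + 900)) + (1/(-13) + (6 + 3)*21) = (-1958 + 947) + (-1/13 + 9*21) = -1011 + (-1/13 + 189) = -1011 + 2456/13 = -10687/13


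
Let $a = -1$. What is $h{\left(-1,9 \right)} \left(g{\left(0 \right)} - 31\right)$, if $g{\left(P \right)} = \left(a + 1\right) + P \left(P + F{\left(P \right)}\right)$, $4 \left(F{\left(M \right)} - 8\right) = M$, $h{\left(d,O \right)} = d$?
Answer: $31$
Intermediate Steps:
$F{\left(M \right)} = 8 + \frac{M}{4}$
$g{\left(P \right)} = P \left(8 + \frac{5 P}{4}\right)$ ($g{\left(P \right)} = \left(-1 + 1\right) + P \left(P + \left(8 + \frac{P}{4}\right)\right) = 0 + P \left(8 + \frac{5 P}{4}\right) = P \left(8 + \frac{5 P}{4}\right)$)
$h{\left(-1,9 \right)} \left(g{\left(0 \right)} - 31\right) = - (\frac{1}{4} \cdot 0 \left(32 + 5 \cdot 0\right) - 31) = - (\frac{1}{4} \cdot 0 \left(32 + 0\right) - 31) = - (\frac{1}{4} \cdot 0 \cdot 32 - 31) = - (0 - 31) = \left(-1\right) \left(-31\right) = 31$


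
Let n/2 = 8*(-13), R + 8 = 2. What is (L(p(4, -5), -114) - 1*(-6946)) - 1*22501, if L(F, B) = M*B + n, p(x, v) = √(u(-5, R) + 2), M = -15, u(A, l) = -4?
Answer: -14053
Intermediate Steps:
R = -6 (R = -8 + 2 = -6)
n = -208 (n = 2*(8*(-13)) = 2*(-104) = -208)
p(x, v) = I*√2 (p(x, v) = √(-4 + 2) = √(-2) = I*√2)
L(F, B) = -208 - 15*B (L(F, B) = -15*B - 208 = -208 - 15*B)
(L(p(4, -5), -114) - 1*(-6946)) - 1*22501 = ((-208 - 15*(-114)) - 1*(-6946)) - 1*22501 = ((-208 + 1710) + 6946) - 22501 = (1502 + 6946) - 22501 = 8448 - 22501 = -14053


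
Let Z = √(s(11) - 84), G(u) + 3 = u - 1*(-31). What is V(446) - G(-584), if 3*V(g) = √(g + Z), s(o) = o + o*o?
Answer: 556 + √(446 + 4*√3)/3 ≈ 563.09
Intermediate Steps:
s(o) = o + o²
G(u) = 28 + u (G(u) = -3 + (u - 1*(-31)) = -3 + (u + 31) = -3 + (31 + u) = 28 + u)
Z = 4*√3 (Z = √(11*(1 + 11) - 84) = √(11*12 - 84) = √(132 - 84) = √48 = 4*√3 ≈ 6.9282)
V(g) = √(g + 4*√3)/3
V(446) - G(-584) = √(446 + 4*√3)/3 - (28 - 584) = √(446 + 4*√3)/3 - 1*(-556) = √(446 + 4*√3)/3 + 556 = 556 + √(446 + 4*√3)/3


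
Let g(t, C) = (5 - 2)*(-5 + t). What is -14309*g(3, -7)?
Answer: 85854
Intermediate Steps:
g(t, C) = -15 + 3*t (g(t, C) = 3*(-5 + t) = -15 + 3*t)
-14309*g(3, -7) = -14309*(-15 + 3*3) = -14309*(-15 + 9) = -14309*(-6) = 85854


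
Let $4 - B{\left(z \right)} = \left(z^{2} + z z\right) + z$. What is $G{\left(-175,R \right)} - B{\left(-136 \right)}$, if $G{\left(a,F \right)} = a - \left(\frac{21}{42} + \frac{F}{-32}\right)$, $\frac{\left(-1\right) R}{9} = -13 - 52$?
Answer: $\frac{1174233}{32} \approx 36695.0$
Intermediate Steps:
$R = 585$ ($R = - 9 \left(-13 - 52\right) = \left(-9\right) \left(-65\right) = 585$)
$G{\left(a,F \right)} = - \frac{1}{2} + a + \frac{F}{32}$ ($G{\left(a,F \right)} = a - \left(21 \cdot \frac{1}{42} + F \left(- \frac{1}{32}\right)\right) = a - \left(\frac{1}{2} - \frac{F}{32}\right) = a + \left(- \frac{1}{2} + \frac{F}{32}\right) = - \frac{1}{2} + a + \frac{F}{32}$)
$B{\left(z \right)} = 4 - z - 2 z^{2}$ ($B{\left(z \right)} = 4 - \left(\left(z^{2} + z z\right) + z\right) = 4 - \left(\left(z^{2} + z^{2}\right) + z\right) = 4 - \left(2 z^{2} + z\right) = 4 - \left(z + 2 z^{2}\right) = 4 - z - 2 z^{2}$)
$G{\left(-175,R \right)} - B{\left(-136 \right)} = \left(- \frac{1}{2} - 175 + \frac{1}{32} \cdot 585\right) - \left(4 - -136 - 2 \left(-136\right)^{2}\right) = \left(- \frac{1}{2} - 175 + \frac{585}{32}\right) - \left(4 + 136 - 36992\right) = - \frac{5031}{32} - \left(4 + 136 - 36992\right) = - \frac{5031}{32} - -36852 = - \frac{5031}{32} + 36852 = \frac{1174233}{32}$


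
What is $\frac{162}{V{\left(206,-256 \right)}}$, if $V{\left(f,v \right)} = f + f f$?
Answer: $\frac{9}{2369} \approx 0.0037991$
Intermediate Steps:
$V{\left(f,v \right)} = f + f^{2}$
$\frac{162}{V{\left(206,-256 \right)}} = \frac{162}{206 \left(1 + 206\right)} = \frac{162}{206 \cdot 207} = \frac{162}{42642} = 162 \cdot \frac{1}{42642} = \frac{9}{2369}$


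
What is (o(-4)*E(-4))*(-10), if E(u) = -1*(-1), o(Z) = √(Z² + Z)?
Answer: -20*√3 ≈ -34.641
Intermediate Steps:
o(Z) = √(Z + Z²)
E(u) = 1
(o(-4)*E(-4))*(-10) = (√(-4*(1 - 4))*1)*(-10) = (√(-4*(-3))*1)*(-10) = (√12*1)*(-10) = ((2*√3)*1)*(-10) = (2*√3)*(-10) = -20*√3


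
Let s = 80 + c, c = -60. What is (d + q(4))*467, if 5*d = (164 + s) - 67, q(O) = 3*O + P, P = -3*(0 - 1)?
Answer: 89664/5 ≈ 17933.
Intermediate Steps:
P = 3 (P = -3*(-1) = 3)
q(O) = 3 + 3*O (q(O) = 3*O + 3 = 3 + 3*O)
s = 20 (s = 80 - 60 = 20)
d = 117/5 (d = ((164 + 20) - 67)/5 = (184 - 67)/5 = (1/5)*117 = 117/5 ≈ 23.400)
(d + q(4))*467 = (117/5 + (3 + 3*4))*467 = (117/5 + (3 + 12))*467 = (117/5 + 15)*467 = (192/5)*467 = 89664/5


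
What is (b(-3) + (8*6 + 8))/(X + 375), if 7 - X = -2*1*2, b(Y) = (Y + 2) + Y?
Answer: 26/193 ≈ 0.13472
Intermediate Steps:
b(Y) = 2 + 2*Y (b(Y) = (2 + Y) + Y = 2 + 2*Y)
X = 11 (X = 7 - (-2*1)*2 = 7 - (-2)*2 = 7 - 1*(-4) = 7 + 4 = 11)
(b(-3) + (8*6 + 8))/(X + 375) = ((2 + 2*(-3)) + (8*6 + 8))/(11 + 375) = ((2 - 6) + (48 + 8))/386 = (-4 + 56)*(1/386) = 52*(1/386) = 26/193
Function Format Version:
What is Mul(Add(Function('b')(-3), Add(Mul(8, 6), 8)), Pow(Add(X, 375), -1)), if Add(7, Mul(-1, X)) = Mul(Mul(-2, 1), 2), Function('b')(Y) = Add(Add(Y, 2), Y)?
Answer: Rational(26, 193) ≈ 0.13472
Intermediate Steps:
Function('b')(Y) = Add(2, Mul(2, Y)) (Function('b')(Y) = Add(Add(2, Y), Y) = Add(2, Mul(2, Y)))
X = 11 (X = Add(7, Mul(-1, Mul(Mul(-2, 1), 2))) = Add(7, Mul(-1, Mul(-2, 2))) = Add(7, Mul(-1, -4)) = Add(7, 4) = 11)
Mul(Add(Function('b')(-3), Add(Mul(8, 6), 8)), Pow(Add(X, 375), -1)) = Mul(Add(Add(2, Mul(2, -3)), Add(Mul(8, 6), 8)), Pow(Add(11, 375), -1)) = Mul(Add(Add(2, -6), Add(48, 8)), Pow(386, -1)) = Mul(Add(-4, 56), Rational(1, 386)) = Mul(52, Rational(1, 386)) = Rational(26, 193)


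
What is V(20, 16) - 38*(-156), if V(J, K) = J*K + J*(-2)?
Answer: 6208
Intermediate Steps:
V(J, K) = -2*J + J*K (V(J, K) = J*K - 2*J = -2*J + J*K)
V(20, 16) - 38*(-156) = 20*(-2 + 16) - 38*(-156) = 20*14 + 5928 = 280 + 5928 = 6208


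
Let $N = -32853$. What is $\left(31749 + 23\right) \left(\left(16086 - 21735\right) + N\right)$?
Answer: $-1223285544$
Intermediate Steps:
$\left(31749 + 23\right) \left(\left(16086 - 21735\right) + N\right) = \left(31749 + 23\right) \left(\left(16086 - 21735\right) - 32853\right) = 31772 \left(-5649 - 32853\right) = 31772 \left(-38502\right) = -1223285544$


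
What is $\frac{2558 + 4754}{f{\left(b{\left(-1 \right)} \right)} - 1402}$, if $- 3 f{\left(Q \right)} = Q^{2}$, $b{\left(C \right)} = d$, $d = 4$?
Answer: $- \frac{10968}{2111} \approx -5.1956$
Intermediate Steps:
$b{\left(C \right)} = 4$
$f{\left(Q \right)} = - \frac{Q^{2}}{3}$
$\frac{2558 + 4754}{f{\left(b{\left(-1 \right)} \right)} - 1402} = \frac{2558 + 4754}{- \frac{4^{2}}{3} - 1402} = \frac{7312}{\left(- \frac{1}{3}\right) 16 - 1402} = \frac{7312}{- \frac{16}{3} - 1402} = \frac{7312}{- \frac{4222}{3}} = 7312 \left(- \frac{3}{4222}\right) = - \frac{10968}{2111}$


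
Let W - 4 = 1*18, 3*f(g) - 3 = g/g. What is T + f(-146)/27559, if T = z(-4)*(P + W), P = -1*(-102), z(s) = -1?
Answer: -10251944/82677 ≈ -124.00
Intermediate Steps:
f(g) = 4/3 (f(g) = 1 + (g/g)/3 = 1 + (⅓)*1 = 1 + ⅓ = 4/3)
W = 22 (W = 4 + 1*18 = 4 + 18 = 22)
P = 102
T = -124 (T = -(102 + 22) = -1*124 = -124)
T + f(-146)/27559 = -124 + (4/3)/27559 = -124 + (4/3)*(1/27559) = -124 + 4/82677 = -10251944/82677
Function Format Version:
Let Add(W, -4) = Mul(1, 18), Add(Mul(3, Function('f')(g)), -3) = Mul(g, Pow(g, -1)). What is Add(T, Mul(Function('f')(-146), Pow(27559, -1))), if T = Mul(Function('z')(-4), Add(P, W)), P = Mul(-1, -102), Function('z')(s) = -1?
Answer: Rational(-10251944, 82677) ≈ -124.00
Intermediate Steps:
Function('f')(g) = Rational(4, 3) (Function('f')(g) = Add(1, Mul(Rational(1, 3), Mul(g, Pow(g, -1)))) = Add(1, Mul(Rational(1, 3), 1)) = Add(1, Rational(1, 3)) = Rational(4, 3))
W = 22 (W = Add(4, Mul(1, 18)) = Add(4, 18) = 22)
P = 102
T = -124 (T = Mul(-1, Add(102, 22)) = Mul(-1, 124) = -124)
Add(T, Mul(Function('f')(-146), Pow(27559, -1))) = Add(-124, Mul(Rational(4, 3), Pow(27559, -1))) = Add(-124, Mul(Rational(4, 3), Rational(1, 27559))) = Add(-124, Rational(4, 82677)) = Rational(-10251944, 82677)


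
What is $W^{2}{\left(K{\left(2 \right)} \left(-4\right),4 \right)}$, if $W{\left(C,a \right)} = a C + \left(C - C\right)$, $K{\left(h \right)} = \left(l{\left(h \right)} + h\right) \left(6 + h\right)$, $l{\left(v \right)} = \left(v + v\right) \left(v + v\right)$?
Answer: $5308416$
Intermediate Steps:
$l{\left(v \right)} = 4 v^{2}$ ($l{\left(v \right)} = 2 v 2 v = 4 v^{2}$)
$K{\left(h \right)} = \left(6 + h\right) \left(h + 4 h^{2}\right)$ ($K{\left(h \right)} = \left(4 h^{2} + h\right) \left(6 + h\right) = \left(h + 4 h^{2}\right) \left(6 + h\right) = \left(6 + h\right) \left(h + 4 h^{2}\right)$)
$W{\left(C,a \right)} = C a$ ($W{\left(C,a \right)} = C a + 0 = C a$)
$W^{2}{\left(K{\left(2 \right)} \left(-4\right),4 \right)} = \left(2 \left(6 + 4 \cdot 2^{2} + 25 \cdot 2\right) \left(-4\right) 4\right)^{2} = \left(2 \left(6 + 4 \cdot 4 + 50\right) \left(-4\right) 4\right)^{2} = \left(2 \left(6 + 16 + 50\right) \left(-4\right) 4\right)^{2} = \left(2 \cdot 72 \left(-4\right) 4\right)^{2} = \left(144 \left(-4\right) 4\right)^{2} = \left(\left(-576\right) 4\right)^{2} = \left(-2304\right)^{2} = 5308416$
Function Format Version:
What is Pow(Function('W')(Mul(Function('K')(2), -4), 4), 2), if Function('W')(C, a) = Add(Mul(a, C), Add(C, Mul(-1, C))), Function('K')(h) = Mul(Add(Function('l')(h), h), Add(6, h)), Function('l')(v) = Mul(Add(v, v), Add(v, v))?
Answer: 5308416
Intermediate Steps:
Function('l')(v) = Mul(4, Pow(v, 2)) (Function('l')(v) = Mul(Mul(2, v), Mul(2, v)) = Mul(4, Pow(v, 2)))
Function('K')(h) = Mul(Add(6, h), Add(h, Mul(4, Pow(h, 2)))) (Function('K')(h) = Mul(Add(Mul(4, Pow(h, 2)), h), Add(6, h)) = Mul(Add(h, Mul(4, Pow(h, 2))), Add(6, h)) = Mul(Add(6, h), Add(h, Mul(4, Pow(h, 2)))))
Function('W')(C, a) = Mul(C, a) (Function('W')(C, a) = Add(Mul(C, a), 0) = Mul(C, a))
Pow(Function('W')(Mul(Function('K')(2), -4), 4), 2) = Pow(Mul(Mul(Mul(2, Add(6, Mul(4, Pow(2, 2)), Mul(25, 2))), -4), 4), 2) = Pow(Mul(Mul(Mul(2, Add(6, Mul(4, 4), 50)), -4), 4), 2) = Pow(Mul(Mul(Mul(2, Add(6, 16, 50)), -4), 4), 2) = Pow(Mul(Mul(Mul(2, 72), -4), 4), 2) = Pow(Mul(Mul(144, -4), 4), 2) = Pow(Mul(-576, 4), 2) = Pow(-2304, 2) = 5308416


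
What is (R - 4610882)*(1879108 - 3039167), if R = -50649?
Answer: 5407650990329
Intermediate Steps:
(R - 4610882)*(1879108 - 3039167) = (-50649 - 4610882)*(1879108 - 3039167) = -4661531*(-1160059) = 5407650990329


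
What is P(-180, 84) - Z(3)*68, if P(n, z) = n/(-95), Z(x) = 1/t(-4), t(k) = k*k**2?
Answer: 899/304 ≈ 2.9572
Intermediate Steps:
t(k) = k**3
Z(x) = -1/64 (Z(x) = 1/((-4)**3) = 1/(-64) = -1/64)
P(n, z) = -n/95 (P(n, z) = n*(-1/95) = -n/95)
P(-180, 84) - Z(3)*68 = -1/95*(-180) - (-1)*68/64 = 36/19 - 1*(-17/16) = 36/19 + 17/16 = 899/304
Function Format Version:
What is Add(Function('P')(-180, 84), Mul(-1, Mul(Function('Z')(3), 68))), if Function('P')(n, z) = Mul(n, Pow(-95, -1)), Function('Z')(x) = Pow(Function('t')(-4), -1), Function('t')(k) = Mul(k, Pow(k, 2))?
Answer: Rational(899, 304) ≈ 2.9572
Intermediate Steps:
Function('t')(k) = Pow(k, 3)
Function('Z')(x) = Rational(-1, 64) (Function('Z')(x) = Pow(Pow(-4, 3), -1) = Pow(-64, -1) = Rational(-1, 64))
Function('P')(n, z) = Mul(Rational(-1, 95), n) (Function('P')(n, z) = Mul(n, Rational(-1, 95)) = Mul(Rational(-1, 95), n))
Add(Function('P')(-180, 84), Mul(-1, Mul(Function('Z')(3), 68))) = Add(Mul(Rational(-1, 95), -180), Mul(-1, Mul(Rational(-1, 64), 68))) = Add(Rational(36, 19), Mul(-1, Rational(-17, 16))) = Add(Rational(36, 19), Rational(17, 16)) = Rational(899, 304)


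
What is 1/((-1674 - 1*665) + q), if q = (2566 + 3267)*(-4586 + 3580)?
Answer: -1/5870337 ≈ -1.7035e-7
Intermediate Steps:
q = -5867998 (q = 5833*(-1006) = -5867998)
1/((-1674 - 1*665) + q) = 1/((-1674 - 1*665) - 5867998) = 1/((-1674 - 665) - 5867998) = 1/(-2339 - 5867998) = 1/(-5870337) = -1/5870337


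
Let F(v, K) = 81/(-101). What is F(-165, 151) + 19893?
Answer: 2009112/101 ≈ 19892.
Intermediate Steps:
F(v, K) = -81/101 (F(v, K) = 81*(-1/101) = -81/101)
F(-165, 151) + 19893 = -81/101 + 19893 = 2009112/101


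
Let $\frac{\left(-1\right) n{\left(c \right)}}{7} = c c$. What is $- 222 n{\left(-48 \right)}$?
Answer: $3580416$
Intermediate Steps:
$n{\left(c \right)} = - 7 c^{2}$ ($n{\left(c \right)} = - 7 c c = - 7 c^{2}$)
$- 222 n{\left(-48 \right)} = - 222 \left(- 7 \left(-48\right)^{2}\right) = - 222 \left(\left(-7\right) 2304\right) = \left(-222\right) \left(-16128\right) = 3580416$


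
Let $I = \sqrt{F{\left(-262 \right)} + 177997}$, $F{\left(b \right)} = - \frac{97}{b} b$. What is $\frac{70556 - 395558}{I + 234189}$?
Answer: $- \frac{25370631126}{18281436607} + \frac{1083340 \sqrt{1779}}{18281436607} \approx -1.3853$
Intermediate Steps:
$F{\left(b \right)} = -97$
$I = 10 \sqrt{1779}$ ($I = \sqrt{-97 + 177997} = \sqrt{177900} = 10 \sqrt{1779} \approx 421.78$)
$\frac{70556 - 395558}{I + 234189} = \frac{70556 - 395558}{10 \sqrt{1779} + 234189} = - \frac{325002}{234189 + 10 \sqrt{1779}}$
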